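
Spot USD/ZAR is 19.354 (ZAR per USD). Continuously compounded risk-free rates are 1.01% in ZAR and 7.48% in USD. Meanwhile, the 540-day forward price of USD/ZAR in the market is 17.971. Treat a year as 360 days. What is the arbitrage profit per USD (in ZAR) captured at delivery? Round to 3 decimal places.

Fair forward: F* = S·e^(carry·T), with carry = (r_ZAR − r_USD) = 0.0101 − 0.0748 = -0.0647
F* = 19.354 · e^(-0.0647 × 540/360) = 19.354 · e^-0.097050 = 19.354 × 0.907511 = 17.5640
Market 17.971 > fair 17.5640: forward overpriced → cash-and-carry (buy spot, short the forward).
At maturity, profit = |F_mkt − F*| = |17.971 − 17.5640| = 0.407 per USD (in ZAR)

0.407 per USD (in ZAR)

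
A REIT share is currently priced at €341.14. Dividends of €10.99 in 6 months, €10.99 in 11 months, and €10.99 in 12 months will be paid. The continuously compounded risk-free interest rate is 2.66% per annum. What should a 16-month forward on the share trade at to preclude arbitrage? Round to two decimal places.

€320.02

PV(dividends) I = 10.99·e^(−0.0266·6/12) + 10.99·e^(−0.0266·11/12) + 10.99·e^(−0.0266·12/12)
I = 10.8448 + 10.7253 + 10.7015 = 32.2716
F = (S − I)·e^(rT) = (341.14 − 32.2716) · e^(0.0266·16/12)
= 308.8684 · e^0.035467 = 308.8684 × 1.036103 = €320.02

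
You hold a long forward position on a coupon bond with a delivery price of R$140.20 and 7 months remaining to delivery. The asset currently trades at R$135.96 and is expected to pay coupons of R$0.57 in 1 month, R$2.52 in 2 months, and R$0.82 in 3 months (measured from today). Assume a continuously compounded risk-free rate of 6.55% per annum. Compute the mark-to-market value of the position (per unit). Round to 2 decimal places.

-R$2.85

PV(remaining coupons) I = 0.57·e^(−0.0655·1/12) + 2.52·e^(−0.0655·2/12) + 0.82·e^(−0.0655·3/12) = 3.8662
Current forward F = (S − I)·e^(rT) = (135.96 − 3.8662)·e^(0.0655·7/12) = 132.0938 × 1.038948 = 137.2386
Value (long) = (F − K)·e^(−rT) = (137.2386 − 140.20) × 0.962512 = -2.8504
Value = -R$2.85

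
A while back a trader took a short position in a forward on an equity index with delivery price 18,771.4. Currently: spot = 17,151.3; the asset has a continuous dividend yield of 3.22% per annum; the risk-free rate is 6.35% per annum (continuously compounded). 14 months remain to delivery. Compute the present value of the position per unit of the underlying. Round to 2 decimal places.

Current fair forward for the remaining 14 months: F = S·e^((r − q)·T), (r − q) = 0.0635 − 0.0322 = 0.0313
F = 17151.3 · e^(0.0313 × 14/12) = 17151.3 × 1.03719159 = 17789.1841
Value of long forward = (F − K)·e^(−rT) = (17789.1841 − 18771.4) · e^(−0.0635·14/12)
= -982.2159 × 0.92859431 = -912.08
Short position value = −(long value) = 912.08

912.08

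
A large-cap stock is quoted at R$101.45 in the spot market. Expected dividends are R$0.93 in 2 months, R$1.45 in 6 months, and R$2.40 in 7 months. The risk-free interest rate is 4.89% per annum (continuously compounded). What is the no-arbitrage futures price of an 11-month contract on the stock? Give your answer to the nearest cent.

R$101.22

PV(dividends) I = 0.93·e^(−0.0489·2/12) + 1.45·e^(−0.0489·6/12) + 2.40·e^(−0.0489·7/12)
I = 0.9225 + 1.4150 + 2.3325 = 4.6700
F = (S − I)·e^(rT) = (101.45 − 4.6700) · e^(0.0489·11/12)
= 96.7800 · e^0.044825 = 96.7800 × 1.045845 = R$101.22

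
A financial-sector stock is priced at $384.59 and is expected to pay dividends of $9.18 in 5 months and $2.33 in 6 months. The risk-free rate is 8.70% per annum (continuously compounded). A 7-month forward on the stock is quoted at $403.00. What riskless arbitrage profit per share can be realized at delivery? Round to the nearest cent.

$10.05 per share

PV(dividends) I = 9.18·e^(−0.0870·5/12) + 2.33·e^(−0.0870·6/12) = 11.0840
Fair forward F* = (S − I)·e^(rT) = (384.59 − 11.0840)·e^0.050750 = 373.5060 × 1.052060 = 392.9507
Market $403.00 > fair 392.9507: forward overpriced → cash-and-carry (borrow at r, buy the stock and collect the dividends, short the forward).
Profit at T = |F_mkt − F*| = |403.00 − 392.9507| = $10.05 per share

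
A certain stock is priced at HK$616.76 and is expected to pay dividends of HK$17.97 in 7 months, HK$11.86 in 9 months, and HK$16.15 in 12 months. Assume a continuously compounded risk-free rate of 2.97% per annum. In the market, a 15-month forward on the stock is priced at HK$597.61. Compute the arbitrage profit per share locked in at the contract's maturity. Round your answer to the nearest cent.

HK$4.16 per share

PV(dividends) I = 17.97·e^(−0.0297·7/12) + 11.86·e^(−0.0297·9/12) + 16.15·e^(−0.0297·12/12) = 44.9375
Fair forward F* = (S − I)·e^(rT) = (616.76 − 44.9375)·e^0.037125 = 571.8225 × 1.037823 = 593.4505
Market HK$597.61 > fair 593.4505: forward overpriced → cash-and-carry (borrow at r, buy the stock and collect the dividends, short the forward).
Profit at T = |F_mkt − F*| = |597.61 − 593.4505| = HK$4.16 per share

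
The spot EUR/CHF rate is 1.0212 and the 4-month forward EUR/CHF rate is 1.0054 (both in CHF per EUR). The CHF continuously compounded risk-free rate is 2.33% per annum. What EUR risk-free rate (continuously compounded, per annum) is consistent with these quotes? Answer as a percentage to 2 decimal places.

F = S·e^((r_CHF − r_EUR)T) ⇒ r_EUR = r_CHF − ln(F/S)/T
ln(1.0054/1.0212) = -0.015593; /(4/12) = -0.046779
r_EUR = 0.0233 + 0.046779 = 0.070079
r_EUR = 7.01%

7.01%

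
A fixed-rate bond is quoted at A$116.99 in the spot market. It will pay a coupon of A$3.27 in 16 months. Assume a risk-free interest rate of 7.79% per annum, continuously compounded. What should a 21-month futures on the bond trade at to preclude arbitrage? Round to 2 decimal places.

PV(coupons) I = 3.27·e^(−0.0779·16/12)
I = 2.9474
F = (S − I)·e^(rT) = (116.99 − 2.9474) · e^(0.0779·21/12)
= 114.0426 · e^0.136325 = 114.0426 × 1.146054 = A$130.70

A$130.70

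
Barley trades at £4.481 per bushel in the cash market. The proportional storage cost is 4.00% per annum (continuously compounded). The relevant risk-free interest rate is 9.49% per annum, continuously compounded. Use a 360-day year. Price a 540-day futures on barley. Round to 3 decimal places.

£5.486 per bushel

Net carry = r + u − y = 0.0949 + 0.0400 − 0.0000 = 0.1349
F = S·e^((r+u−y)T) = 4.481 · e^(0.1349 × 540/360) = 4.481 · e^0.202350
= 4.481 × 1.224276 = £5.486 per bushel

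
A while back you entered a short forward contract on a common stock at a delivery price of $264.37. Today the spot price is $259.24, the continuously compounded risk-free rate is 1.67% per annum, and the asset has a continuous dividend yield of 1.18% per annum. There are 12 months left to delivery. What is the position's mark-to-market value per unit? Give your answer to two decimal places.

Current fair forward for the remaining 12 months: F = S·e^((r − q)·T), (r − q) = 0.0167 − 0.0118 = 0.0049
F = 259.24 · e^(0.0049 × 12/12) = 259.24 × 1.004912 = 260.5134
Value of long forward = (F − K)·e^(−rT) = (260.5134 − 264.37) · e^(−0.0167·12/12)
= -3.8566 × 0.983439 = -3.79
Short position value = −(long value) = $3.79

$3.79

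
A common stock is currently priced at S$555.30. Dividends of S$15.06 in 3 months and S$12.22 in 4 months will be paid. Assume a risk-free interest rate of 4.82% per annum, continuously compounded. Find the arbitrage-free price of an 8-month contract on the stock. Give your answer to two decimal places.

PV(dividends) I = 15.06·e^(−0.0482·3/12) + 12.22·e^(−0.0482·4/12)
I = 14.8796 + 12.0252 = 26.9048
F = (S − I)·e^(rT) = (555.30 − 26.9048) · e^(0.0482·8/12)
= 528.3952 · e^0.032133 = 528.3952 × 1.032655 = S$545.65

S$545.65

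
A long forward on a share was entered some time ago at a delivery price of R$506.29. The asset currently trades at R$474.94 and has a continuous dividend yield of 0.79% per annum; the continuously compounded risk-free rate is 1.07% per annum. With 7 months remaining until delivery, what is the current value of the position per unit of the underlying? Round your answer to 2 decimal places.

-R$30.38

Current fair forward for the remaining 7 months: F = S·e^((r − q)·T), (r − q) = 0.0107 − 0.0079 = 0.0028
F = 474.94 · e^(0.0028 × 7/12) = 474.94 × 1.001635 = 475.7165
Value of long forward = (F − K)·e^(−rT) = (475.7165 − 506.29) · e^(−0.0107·7/12)
= -30.5735 × 0.993778 = -30.38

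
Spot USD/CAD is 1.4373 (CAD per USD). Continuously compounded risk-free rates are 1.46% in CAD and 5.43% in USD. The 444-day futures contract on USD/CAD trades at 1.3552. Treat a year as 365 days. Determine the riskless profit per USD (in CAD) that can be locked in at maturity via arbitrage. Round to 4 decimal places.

0.0143 per USD (in CAD)

Fair futures: F* = S·e^(carry·T), with carry = (r_CAD − r_USD) = 0.0146 − 0.0543 = -0.0397
F* = 1.4373 · e^(-0.0397 × 444/365) = 1.4373 · e^-0.048293 = 1.4373 × 0.952855 = 1.3695
Market 1.3552 < fair 1.3695: forward underpriced → reverse cash-and-carry (short spot, go long the forward).
At maturity, profit = |F_mkt − F*| = |1.3552 − 1.3695| = 0.0143 per USD (in CAD)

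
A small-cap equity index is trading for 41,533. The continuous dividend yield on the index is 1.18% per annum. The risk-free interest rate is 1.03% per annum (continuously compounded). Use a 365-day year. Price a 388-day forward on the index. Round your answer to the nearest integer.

41,467

F = S·e^((r − q)T) = 41533 · e^((0.0103 − 0.0118) × 388/365)
= 41533 · e^-0.001595 = 41533 × 0.998406
F = 41,467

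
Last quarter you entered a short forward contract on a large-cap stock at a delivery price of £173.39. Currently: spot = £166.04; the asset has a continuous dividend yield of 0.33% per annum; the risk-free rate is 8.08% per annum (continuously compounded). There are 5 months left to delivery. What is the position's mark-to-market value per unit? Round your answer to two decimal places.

Current fair forward for the remaining 5 months: F = S·e^((r − q)·T), (r − q) = 0.0808 − 0.0033 = 0.0775
F = 166.04 · e^(0.0775 × 5/12) = 166.04 × 1.032819 = 171.4893
Value of long forward = (F − K)·e^(−rT) = (171.4893 − 173.39) · e^(−0.0808·5/12)
= -1.9007 × 0.966894 = -1.84
Short position value = −(long value) = £1.84

£1.84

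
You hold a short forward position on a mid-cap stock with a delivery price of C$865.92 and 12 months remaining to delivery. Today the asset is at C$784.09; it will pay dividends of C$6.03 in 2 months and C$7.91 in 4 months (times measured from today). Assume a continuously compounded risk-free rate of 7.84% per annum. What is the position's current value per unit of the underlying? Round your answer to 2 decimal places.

PV(remaining dividends) I = 6.03·e^(−0.0784·2/12) + 7.91·e^(−0.0784·4/12) = 13.6577
Current forward F = (S − I)·e^(rT) = (784.09 − 13.6577)·e^(0.0784·12/12) = 770.4323 × 1.081555 = 833.2649
Value (long) = (F − K)·e^(−rT) = (833.2649 − 865.92) × 0.924595 = -30.1927
Short position value = −(long value) = C$30.19

C$30.19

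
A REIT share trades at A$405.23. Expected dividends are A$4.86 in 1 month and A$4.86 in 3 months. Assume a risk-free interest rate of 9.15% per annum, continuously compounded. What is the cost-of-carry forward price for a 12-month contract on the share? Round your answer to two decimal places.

A$433.57

PV(dividends) I = 4.86·e^(−0.0915·1/12) + 4.86·e^(−0.0915·3/12)
I = 4.8231 + 4.7501 = 9.5732
F = (S − I)·e^(rT) = (405.23 − 9.5732) · e^(0.0915·12/12)
= 395.6568 · e^0.091500 = 395.6568 × 1.095817 = A$433.57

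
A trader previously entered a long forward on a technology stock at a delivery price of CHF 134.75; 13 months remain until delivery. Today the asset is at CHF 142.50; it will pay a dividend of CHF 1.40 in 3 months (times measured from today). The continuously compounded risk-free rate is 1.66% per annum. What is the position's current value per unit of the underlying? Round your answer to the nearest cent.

CHF 8.76

PV(remaining dividends) I = 1.40·e^(−0.0166·3/12) = 1.3942
Current forward F = (S − I)·e^(rT) = (142.50 − 1.3942)·e^(0.0166·13/12) = 141.1058 × 1.018146 = 143.6663
Value (long) = (F − K)·e^(−rT) = (143.6663 − 134.75) × 0.982177 = 8.7574
Value = CHF 8.76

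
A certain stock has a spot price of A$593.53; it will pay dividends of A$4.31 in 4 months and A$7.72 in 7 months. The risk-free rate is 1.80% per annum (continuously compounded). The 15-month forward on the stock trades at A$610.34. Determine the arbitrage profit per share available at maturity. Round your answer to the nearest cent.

PV(dividends) I = 4.31·e^(−0.0180·4/12) + 7.72·e^(−0.0180·7/12) = 11.9236
Fair forward F* = (S − I)·e^(rT) = (593.53 − 11.9236)·e^0.022500 = 581.6064 × 1.022755 = 594.8409
Market A$610.34 > fair 594.8409: forward overpriced → cash-and-carry (borrow at r, buy the stock and collect the dividends, short the forward).
Profit at T = |F_mkt − F*| = |610.34 − 594.8409| = A$15.50 per share

A$15.50 per share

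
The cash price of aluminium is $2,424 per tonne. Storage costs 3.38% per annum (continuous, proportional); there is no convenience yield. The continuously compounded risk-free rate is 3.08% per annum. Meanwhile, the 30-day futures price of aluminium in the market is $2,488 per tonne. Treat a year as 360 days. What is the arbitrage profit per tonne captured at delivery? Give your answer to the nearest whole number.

$51 per tonne

Fair futures: F* = S·e^(carry·T), with carry = (r + u) = 0.0308 + 0.0338 = 0.0646
F* = 2424 · e^(0.0646 × 30/360) = 2424 · e^0.005383 = 2424 × 1.005398 = $2437.0848
Market $2488 > fair $2437.0848: forward overpriced → cash-and-carry (buy spot, short the forward).
At maturity, profit = |F_mkt − F*| = |2488 − 2437.0848| = $51 per tonne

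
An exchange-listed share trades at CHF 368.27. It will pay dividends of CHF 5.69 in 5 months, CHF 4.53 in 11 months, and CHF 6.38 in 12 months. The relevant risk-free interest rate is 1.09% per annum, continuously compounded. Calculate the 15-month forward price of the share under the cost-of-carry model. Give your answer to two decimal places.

CHF 356.64

PV(dividends) I = 5.69·e^(−0.0109·5/12) + 4.53·e^(−0.0109·11/12) + 6.38·e^(−0.0109·12/12)
I = 5.6642 + 4.4850 + 6.3108 = 16.4600
F = (S − I)·e^(rT) = (368.27 − 16.4600) · e^(0.0109·15/12)
= 351.8100 · e^0.013625 = 351.8100 × 1.013718 = CHF 356.64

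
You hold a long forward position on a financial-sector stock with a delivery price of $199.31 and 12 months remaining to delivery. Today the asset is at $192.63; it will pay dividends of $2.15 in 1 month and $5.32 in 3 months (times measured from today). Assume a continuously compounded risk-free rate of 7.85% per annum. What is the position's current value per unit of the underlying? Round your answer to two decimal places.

PV(remaining dividends) I = 2.15·e^(−0.0785·1/12) + 5.32·e^(−0.0785·3/12) = 7.3526
Current forward F = (S − I)·e^(rT) = (192.63 − 7.3526)·e^(0.0785·12/12) = 185.2774 × 1.081663 = 200.4077
Value (long) = (F − K)·e^(−rT) = (200.4077 − 199.31) × 0.924502 = 1.0148
Value = $1.01

$1.01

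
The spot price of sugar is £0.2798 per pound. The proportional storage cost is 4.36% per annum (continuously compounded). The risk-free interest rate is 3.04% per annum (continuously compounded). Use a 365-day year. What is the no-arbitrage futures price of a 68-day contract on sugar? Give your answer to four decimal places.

£0.2837 per pound

Net carry = r + u − y = 0.0304 + 0.0436 − 0.0000 = 0.0740
F = S·e^((r+u−y)T) = 0.2798 · e^(0.0740 × 68/365) = 0.2798 · e^0.013786
= 0.2798 × 1.013881 = £0.2837 per pound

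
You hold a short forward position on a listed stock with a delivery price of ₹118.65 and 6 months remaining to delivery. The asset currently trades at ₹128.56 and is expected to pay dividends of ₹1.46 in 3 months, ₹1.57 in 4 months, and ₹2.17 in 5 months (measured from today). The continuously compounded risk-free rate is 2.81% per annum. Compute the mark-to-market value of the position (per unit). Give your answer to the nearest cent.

-₹6.42

PV(remaining dividends) I = 1.46·e^(−0.0281·3/12) + 1.57·e^(−0.0281·4/12) + 2.17·e^(−0.0281·5/12) = 5.1499
Current forward F = (S − I)·e^(rT) = (128.56 − 5.1499)·e^(0.0281·6/12) = 123.4101 × 1.014149 = 125.1562
Value (long) = (F − K)·e^(−rT) = (125.1562 − 118.65) × 0.986048 = 6.4154
Short position value = −(long value) = -₹6.42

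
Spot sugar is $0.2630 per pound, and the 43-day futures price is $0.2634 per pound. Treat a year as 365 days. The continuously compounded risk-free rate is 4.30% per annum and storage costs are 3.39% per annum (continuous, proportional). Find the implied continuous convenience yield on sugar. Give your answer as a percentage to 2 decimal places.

F = S·e^((r+u−y)T) ⇒ (r+u−y) = ln(F/S)/T
ln(0.2634/0.2630) = 0.001520; /T ⇒ 0.012902
y = r + u − ln(F/S)/T = 0.0430 + 0.0339 − 0.012902 = 0.063998
y = 6.40%

6.40%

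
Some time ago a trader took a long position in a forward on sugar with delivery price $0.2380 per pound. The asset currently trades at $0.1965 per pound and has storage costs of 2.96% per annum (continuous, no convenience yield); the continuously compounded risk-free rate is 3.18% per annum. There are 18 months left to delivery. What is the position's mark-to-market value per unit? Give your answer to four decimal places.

Current fair forward for the remaining 18 months: F = S·e^((r + u)·T), (r + u) = 0.0318 + 0.0296 = 0.0614
F = 0.1965 · e^(0.0614 × 18/12) = 0.1965 × 1.096474 = 0.2155
Value of long forward = (F − K)·e^(−rT) = (0.2155 − 0.2380) · e^(−0.0318·18/12)
= -0.0225 × 0.953420 = -0.0215

-$0.0215 per pound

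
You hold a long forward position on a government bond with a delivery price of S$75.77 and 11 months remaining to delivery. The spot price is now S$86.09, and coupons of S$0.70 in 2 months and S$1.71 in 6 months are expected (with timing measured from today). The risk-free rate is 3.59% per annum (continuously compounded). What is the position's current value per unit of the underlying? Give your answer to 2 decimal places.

S$10.40

PV(remaining coupons) I = 0.70·e^(−0.0359·2/12) + 1.71·e^(−0.0359·6/12) = 2.3754
Current forward F = (S − I)·e^(rT) = (86.09 − 2.3754)·e^(0.0359·11/12) = 83.7146 × 1.033456 = 86.5154
Value (long) = (F − K)·e^(−rT) = (86.5154 − 75.77) × 0.967627 = 10.3975
Value = S$10.40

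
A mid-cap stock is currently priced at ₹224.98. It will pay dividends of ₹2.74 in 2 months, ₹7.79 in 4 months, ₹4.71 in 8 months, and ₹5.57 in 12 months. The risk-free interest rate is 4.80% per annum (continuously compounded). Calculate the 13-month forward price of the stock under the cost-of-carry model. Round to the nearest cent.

₹215.65

PV(dividends) I = 2.74·e^(−0.0480·2/12) + 7.79·e^(−0.0480·4/12) + 4.71·e^(−0.0480·8/12) + 5.57·e^(−0.0480·12/12)
I = 2.7182 + 7.6664 + 4.5617 + 5.3090 = 20.2553
F = (S − I)·e^(rT) = (224.98 − 20.2553) · e^(0.0480·13/12)
= 204.7247 · e^0.052000 = 204.7247 × 1.053376 = ₹215.65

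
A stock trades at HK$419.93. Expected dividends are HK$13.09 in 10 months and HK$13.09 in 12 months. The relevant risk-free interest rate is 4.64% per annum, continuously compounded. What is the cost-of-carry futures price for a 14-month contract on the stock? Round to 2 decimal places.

HK$416.80

PV(dividends) I = 13.09·e^(−0.0464·10/12) + 13.09·e^(−0.0464·12/12)
I = 12.5935 + 12.4965 = 25.0900
F = (S − I)·e^(rT) = (419.93 − 25.0900) · e^(0.0464·14/12)
= 394.8400 · e^0.054133 = 394.8400 × 1.055625 = HK$416.80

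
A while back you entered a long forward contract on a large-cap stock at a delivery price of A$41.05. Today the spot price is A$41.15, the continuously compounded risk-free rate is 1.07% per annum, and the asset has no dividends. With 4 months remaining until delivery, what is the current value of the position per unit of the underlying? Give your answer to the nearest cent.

Current fair forward for the remaining 4 months: F = S·e^(r·T), r = 0.0107
F = 41.15 · e^(0.0107 × 4/12) = 41.15 × 1.003573 = 41.2970
Value of long forward = (F − K)·e^(−rT) = (41.2970 − 41.05) · e^(−0.0107·4/12)
= 0.2470 × 0.996440 = 0.25

A$0.25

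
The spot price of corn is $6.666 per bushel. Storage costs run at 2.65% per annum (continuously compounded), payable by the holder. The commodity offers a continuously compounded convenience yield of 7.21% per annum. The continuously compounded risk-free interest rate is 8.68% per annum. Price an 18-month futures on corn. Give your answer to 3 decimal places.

$7.091 per bushel

Net carry = r + u − y = 0.0868 + 0.0265 − 0.0721 = 0.0412
F = S·e^((r+u−y)T) = 6.666 · e^(0.0412 × 18/12) = 6.666 · e^0.061800
= 6.666 × 1.063750 = $7.091 per bushel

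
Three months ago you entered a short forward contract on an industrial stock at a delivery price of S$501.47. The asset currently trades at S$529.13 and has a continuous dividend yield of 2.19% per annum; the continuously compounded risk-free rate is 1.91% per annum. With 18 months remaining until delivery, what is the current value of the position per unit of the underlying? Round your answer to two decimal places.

Current fair forward for the remaining 18 months: F = S·e^((r − q)·T), (r − q) = 0.0191 − 0.0219 = -0.0028
F = 529.13 · e^(-0.0028 × 18/12) = 529.13 × 0.995809 = 526.9124
Value of long forward = (F − K)·e^(−rT) = (526.9124 − 501.47) · e^(−0.0191·18/12)
= 25.4424 × 0.971757 = 24.72
Short position value = −(long value) = -S$24.72

-S$24.72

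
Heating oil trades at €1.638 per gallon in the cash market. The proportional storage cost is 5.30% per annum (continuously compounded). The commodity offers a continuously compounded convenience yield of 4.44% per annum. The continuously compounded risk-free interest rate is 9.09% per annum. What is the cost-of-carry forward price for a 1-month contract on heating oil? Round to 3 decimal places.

€1.652 per gallon

Net carry = r + u − y = 0.0909 + 0.0530 − 0.0444 = 0.0995
F = S·e^((r+u−y)T) = 1.638 · e^(0.0995 × 1/12) = 1.638 · e^0.008292
= 1.638 × 1.008326 = €1.652 per gallon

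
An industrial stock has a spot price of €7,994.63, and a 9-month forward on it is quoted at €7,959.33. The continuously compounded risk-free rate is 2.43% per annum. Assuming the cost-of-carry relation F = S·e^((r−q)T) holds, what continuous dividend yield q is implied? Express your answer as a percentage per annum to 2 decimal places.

3.02%

From F = S·e^((r−q)T): (r − q) = ln(F/S)/T
ln(7959.33/7994.63) = ln(0.995585) = -0.004425
(r − q) = -0.004425 / (9/12) = -0.005900
q = r − ln(F/S)/T = 0.0243 + 0.005900 = 0.030200
q = 3.02%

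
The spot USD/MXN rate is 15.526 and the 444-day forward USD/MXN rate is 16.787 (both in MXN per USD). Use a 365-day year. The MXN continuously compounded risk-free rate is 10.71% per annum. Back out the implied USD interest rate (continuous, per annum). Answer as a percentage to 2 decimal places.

4.29%

F = S·e^((r_MXN − r_USD)T) ⇒ r_USD = r_MXN − ln(F/S)/T
ln(16.787/15.526) = 0.078089; /(444/365) = 0.064195
r_USD = 0.1071 − 0.064195 = 0.042905
r_USD = 4.29%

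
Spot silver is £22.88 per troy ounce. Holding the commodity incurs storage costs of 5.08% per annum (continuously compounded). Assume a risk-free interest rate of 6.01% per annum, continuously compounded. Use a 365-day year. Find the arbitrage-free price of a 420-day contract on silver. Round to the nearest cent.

£25.99 per troy ounce

Net carry = r + u − y = 0.0601 + 0.0508 − 0.0000 = 0.1109
F = S·e^((r+u−y)T) = 22.88 · e^(0.1109 × 420/365) = 22.88 · e^0.127611
= 22.88 × 1.136111 = £25.99 per troy ounce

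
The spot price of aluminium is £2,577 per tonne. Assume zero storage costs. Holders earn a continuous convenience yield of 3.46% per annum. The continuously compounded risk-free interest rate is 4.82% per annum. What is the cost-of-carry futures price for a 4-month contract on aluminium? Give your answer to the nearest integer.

Net carry = r + u − y = 0.0482 + 0.0000 − 0.0346 = 0.0136
F = S·e^((r+u−y)T) = 2577 · e^(0.0136 × 4/12) = 2577 · e^0.004533
= 2577 × 1.004543 = £2,589 per tonne

£2,589 per tonne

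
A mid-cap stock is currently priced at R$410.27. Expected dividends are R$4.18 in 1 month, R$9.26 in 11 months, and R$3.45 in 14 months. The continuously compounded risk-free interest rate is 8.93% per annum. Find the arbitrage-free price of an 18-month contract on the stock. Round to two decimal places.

R$451.02

PV(dividends) I = 4.18·e^(−0.0893·1/12) + 9.26·e^(−0.0893·11/12) + 3.45·e^(−0.0893·14/12)
I = 4.1490 + 8.5322 + 3.1087 = 15.7899
F = (S − I)·e^(rT) = (410.27 − 15.7899) · e^(0.0893·18/12)
= 394.4801 · e^0.133950 = 394.4801 × 1.143336 = R$451.02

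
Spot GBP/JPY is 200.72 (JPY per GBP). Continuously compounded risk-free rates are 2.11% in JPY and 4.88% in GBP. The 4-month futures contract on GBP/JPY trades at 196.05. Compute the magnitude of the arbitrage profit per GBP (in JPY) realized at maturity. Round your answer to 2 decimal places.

2.83 per GBP (in JPY)

Fair futures: F* = S·e^(carry·T), with carry = (r_JPY − r_GBP) = 0.0211 − 0.0488 = -0.0277
F* = 200.72 · e^(-0.0277 × 4/12) = 200.72 · e^-0.009233 = 200.72 × 0.990809 = 198.8752
Market 196.05 < fair 198.8752: forward underpriced → reverse cash-and-carry (short spot, go long the forward).
At maturity, profit = |F_mkt − F*| = |196.05 − 198.8752| = 2.83 per GBP (in JPY)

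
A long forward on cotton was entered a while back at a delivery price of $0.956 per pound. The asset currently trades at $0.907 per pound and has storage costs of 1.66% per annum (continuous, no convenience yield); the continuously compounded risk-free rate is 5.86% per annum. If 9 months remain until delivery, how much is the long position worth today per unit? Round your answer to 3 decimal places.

Current fair forward for the remaining 9 months: F = S·e^((r + u)·T), (r + u) = 0.0586 + 0.0166 = 0.0752
F = 0.907 · e^(0.0752 × 9/12) = 0.907 × 1.058021 = 0.9596
Value of long forward = (F − K)·e^(−rT) = (0.9596 − 0.956) · e^(−0.0586·9/12)
= 0.0036 × 0.957002 = 0.003

$0.003 per pound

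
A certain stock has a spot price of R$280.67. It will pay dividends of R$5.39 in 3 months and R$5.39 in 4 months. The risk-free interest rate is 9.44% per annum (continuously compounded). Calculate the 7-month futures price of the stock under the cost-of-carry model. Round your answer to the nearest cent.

R$285.48

PV(dividends) I = 5.39·e^(−0.0944·3/12) + 5.39·e^(−0.0944·4/12)
I = 5.2643 + 5.2230 = 10.4873
F = (S − I)·e^(rT) = (280.67 − 10.4873) · e^(0.0944·7/12)
= 270.1827 · e^0.055067 = 270.1827 × 1.056611 = R$285.48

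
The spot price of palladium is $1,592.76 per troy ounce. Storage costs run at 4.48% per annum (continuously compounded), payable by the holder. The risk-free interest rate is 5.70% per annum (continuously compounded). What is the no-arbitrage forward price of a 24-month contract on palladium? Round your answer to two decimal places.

Net carry = r + u − y = 0.0570 + 0.0448 − 0.0000 = 0.1018
F = S·e^((r+u−y)T) = 1592.76 · e^(0.1018 × 24/12) = 1592.76 · e^0.20360000
= 1592.76 × 1.22580773 = $1,952.42 per troy ounce

$1,952.42 per troy ounce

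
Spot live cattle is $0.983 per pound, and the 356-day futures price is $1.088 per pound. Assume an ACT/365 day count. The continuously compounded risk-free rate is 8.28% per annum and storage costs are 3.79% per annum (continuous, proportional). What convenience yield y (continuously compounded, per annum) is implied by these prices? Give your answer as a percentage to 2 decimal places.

1.66%

F = S·e^((r+u−y)T) ⇒ (r+u−y) = ln(F/S)/T
ln(1.088/0.983) = 0.101487; /T ⇒ 0.104053
y = r + u − ln(F/S)/T = 0.0828 + 0.0379 − 0.104053 = 0.016647
y = 1.66%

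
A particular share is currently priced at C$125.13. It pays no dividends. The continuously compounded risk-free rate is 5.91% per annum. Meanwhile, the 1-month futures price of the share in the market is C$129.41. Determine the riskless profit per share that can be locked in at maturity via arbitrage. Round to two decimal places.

C$3.66 per share

Fair futures: F* = S·e^(carry·T), with carry = r = 0.0591
F* = 125.13 · e^(0.0591 × 1/12) = 125.13 · e^0.004925 = 125.13 × 1.004937 = C$125.7478
Market C$129.41 > fair C$125.7478: forward overpriced → cash-and-carry (buy spot, short the forward).
At maturity, profit = |F_mkt − F*| = |129.41 − 125.7478| = C$3.66 per share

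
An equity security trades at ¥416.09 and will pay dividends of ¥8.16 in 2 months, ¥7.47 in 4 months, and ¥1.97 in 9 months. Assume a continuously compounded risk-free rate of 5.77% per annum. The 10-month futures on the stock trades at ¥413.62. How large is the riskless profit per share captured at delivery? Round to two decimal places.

PV(dividends) I = 8.16·e^(−0.0577·2/12) + 7.47·e^(−0.0577·4/12) + 1.97·e^(−0.0577·9/12) = 17.2962
Fair futures F* = (S − I)·e^(rT) = (416.09 − 17.2962)·e^0.048083 = 398.7938 × 1.049258 = 418.4376
Market ¥413.62 < fair 418.4376: forward underpriced → reverse cash-and-carry (short the stock, invest proceeds at r, pay the dividends, go long the forward).
Profit at T = |F_mkt − F*| = |413.62 − 418.4376| = ¥4.82 per share

¥4.82 per share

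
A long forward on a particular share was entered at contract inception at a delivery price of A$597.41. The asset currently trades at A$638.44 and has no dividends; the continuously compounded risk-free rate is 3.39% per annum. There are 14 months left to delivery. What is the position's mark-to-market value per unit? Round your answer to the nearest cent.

Current fair forward for the remaining 14 months: F = S·e^(r·T), r = 0.0339
F = 638.44 · e^(0.0339 × 14/12) = 638.44 × 1.040343 = 664.1966
Value of long forward = (F − K)·e^(−rT) = (664.1966 − 597.41) · e^(−0.0339·14/12)
= 66.7866 × 0.961222 = 64.20

A$64.20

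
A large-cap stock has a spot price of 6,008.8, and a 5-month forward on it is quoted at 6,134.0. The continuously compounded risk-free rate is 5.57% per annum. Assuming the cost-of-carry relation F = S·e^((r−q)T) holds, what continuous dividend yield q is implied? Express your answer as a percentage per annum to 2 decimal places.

0.62%

From F = S·e^((r−q)T): (r − q) = ln(F/S)/T
ln(6134.0/6008.8) = ln(1.020836) = 0.020622
(r − q) = 0.020622 / (5/12) = 0.049493
q = r − ln(F/S)/T = 0.0557 − 0.049493 = 0.006207
q = 0.62%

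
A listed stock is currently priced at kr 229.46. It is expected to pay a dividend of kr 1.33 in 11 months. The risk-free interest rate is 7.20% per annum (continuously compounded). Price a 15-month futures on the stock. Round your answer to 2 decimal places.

kr 249.71

PV(dividends) I = 1.33·e^(−0.0720·11/12)
I = 1.2451
F = (S − I)·e^(rT) = (229.46 − 1.2451) · e^(0.0720·15/12)
= 228.2149 · e^0.090000 = 228.2149 × 1.094174 = kr 249.71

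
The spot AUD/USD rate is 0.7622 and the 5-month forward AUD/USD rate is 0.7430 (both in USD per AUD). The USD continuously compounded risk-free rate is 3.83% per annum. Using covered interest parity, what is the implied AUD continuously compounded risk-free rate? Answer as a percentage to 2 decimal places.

F = S·e^((r_USD − r_AUD)T) ⇒ r_AUD = r_USD − ln(F/S)/T
ln(0.7430/0.7622) = -0.025513; /(5/12) = -0.061231
r_AUD = 0.0383 + 0.061231 = 0.099531
r_AUD = 9.95%

9.95%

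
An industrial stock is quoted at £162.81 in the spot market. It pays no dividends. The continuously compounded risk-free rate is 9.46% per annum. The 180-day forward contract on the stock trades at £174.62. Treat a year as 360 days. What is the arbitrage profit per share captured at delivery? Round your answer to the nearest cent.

£3.92 per share

Fair forward: F* = S·e^(carry·T), with carry = r = 0.0946
F* = 162.81 · e^(0.0946 × 180/360) = 162.81 · e^0.047300 = 162.81 × 1.048436 = £170.6959
Market £174.62 > fair £170.6959: forward overpriced → cash-and-carry (buy spot, short the forward).
At maturity, profit = |F_mkt − F*| = |174.62 − 170.6959| = £3.92 per share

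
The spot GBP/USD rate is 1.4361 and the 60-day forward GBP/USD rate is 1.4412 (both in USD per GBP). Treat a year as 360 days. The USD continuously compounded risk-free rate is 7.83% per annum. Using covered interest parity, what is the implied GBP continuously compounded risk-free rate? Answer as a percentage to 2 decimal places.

F = S·e^((r_USD − r_GBP)T) ⇒ r_GBP = r_USD − ln(F/S)/T
ln(1.4412/1.4361) = 0.003545; /(60/360) = 0.021270
r_GBP = 0.0783 − 0.021270 = 0.057030
r_GBP = 5.70%

5.70%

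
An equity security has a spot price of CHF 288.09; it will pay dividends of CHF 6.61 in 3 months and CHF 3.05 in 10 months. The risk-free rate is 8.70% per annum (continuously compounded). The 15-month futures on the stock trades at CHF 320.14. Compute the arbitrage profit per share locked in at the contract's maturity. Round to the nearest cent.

PV(dividends) I = 6.61·e^(−0.0870·3/12) + 3.05·e^(−0.0870·10/12) = 9.3045
Fair futures F* = (S − I)·e^(rT) = (288.09 − 9.3045)·e^0.108750 = 278.7855 × 1.114884 = 310.8135
Market CHF 320.14 > fair 310.8135: forward overpriced → cash-and-carry (borrow at r, buy the stock and collect the dividends, short the forward).
Profit at T = |F_mkt − F*| = |320.14 − 310.8135| = CHF 9.33 per share

CHF 9.33 per share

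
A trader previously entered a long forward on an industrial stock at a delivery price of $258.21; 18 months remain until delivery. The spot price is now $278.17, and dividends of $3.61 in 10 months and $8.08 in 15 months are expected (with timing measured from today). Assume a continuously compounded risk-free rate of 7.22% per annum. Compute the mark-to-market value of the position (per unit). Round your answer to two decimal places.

$35.68

PV(remaining dividends) I = 3.61·e^(−0.0722·10/12) + 8.08·e^(−0.0722·15/12) = 10.7819
Current forward F = (S − I)·e^(rT) = (278.17 − 10.7819)·e^(0.0722·18/12) = 267.3881 × 1.114382 = 297.9725
Value (long) = (F − K)·e^(−rT) = (297.9725 − 258.21) × 0.897358 = 35.6812
Value = $35.68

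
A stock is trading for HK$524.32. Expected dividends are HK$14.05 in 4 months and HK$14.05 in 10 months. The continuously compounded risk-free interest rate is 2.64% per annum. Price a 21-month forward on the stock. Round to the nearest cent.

HK$520.13

PV(dividends) I = 14.05·e^(−0.0264·4/12) + 14.05·e^(−0.0264·10/12)
I = 13.9269 + 13.7443 = 27.6712
F = (S − I)·e^(rT) = (524.32 − 27.6712) · e^(0.0264·21/12)
= 496.6488 · e^0.046200 = 496.6488 × 1.047284 = HK$520.13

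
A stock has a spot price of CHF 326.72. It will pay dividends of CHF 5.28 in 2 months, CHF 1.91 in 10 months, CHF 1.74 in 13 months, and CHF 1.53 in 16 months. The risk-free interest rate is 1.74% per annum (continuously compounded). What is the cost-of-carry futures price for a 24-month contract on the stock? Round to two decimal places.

PV(dividends) I = 5.28·e^(−0.0174·2/12) + 1.91·e^(−0.0174·10/12) + 1.74·e^(−0.0174·13/12) + 1.53·e^(−0.0174·16/12)
I = 5.2647 + 1.8825 + 1.7075 + 1.4949 = 10.3496
F = (S − I)·e^(rT) = (326.72 − 10.3496) · e^(0.0174·24/12)
= 316.3704 · e^0.034800 = 316.3704 × 1.035413 = CHF 327.57

CHF 327.57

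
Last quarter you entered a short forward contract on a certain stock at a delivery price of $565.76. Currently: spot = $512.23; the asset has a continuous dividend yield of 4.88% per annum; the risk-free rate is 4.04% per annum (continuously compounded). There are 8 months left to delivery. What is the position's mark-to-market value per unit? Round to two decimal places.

$54.89

Current fair forward for the remaining 8 months: F = S·e^((r − q)·T), (r − q) = 0.0404 − 0.0488 = -0.0084
F = 512.23 · e^(-0.0084 × 8/12) = 512.23 × 0.994416 = 509.3697
Value of long forward = (F − K)·e^(−rT) = (509.3697 − 565.76) · e^(−0.0404·8/12)
= -56.3903 × 0.973426 = -54.89
Short position value = −(long value) = $54.89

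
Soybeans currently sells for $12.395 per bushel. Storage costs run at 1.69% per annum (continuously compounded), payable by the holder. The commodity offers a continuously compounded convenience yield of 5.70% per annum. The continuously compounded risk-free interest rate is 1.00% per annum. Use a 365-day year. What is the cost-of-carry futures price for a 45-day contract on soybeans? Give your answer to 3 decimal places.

Net carry = r + u − y = 0.0100 + 0.0169 − 0.0570 = -0.0301
F = S·e^((r+u−y)T) = 12.395 · e^(-0.0301 × 45/365) = 12.395 · e^-0.003711
= 12.395 × 0.996296 = $12.349 per bushel

$12.349 per bushel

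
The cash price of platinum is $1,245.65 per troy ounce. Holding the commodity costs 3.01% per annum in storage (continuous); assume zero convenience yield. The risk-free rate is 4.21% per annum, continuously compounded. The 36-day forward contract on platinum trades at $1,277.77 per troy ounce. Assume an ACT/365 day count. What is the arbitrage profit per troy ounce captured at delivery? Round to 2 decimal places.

$23.22 per troy ounce

Fair forward: F* = S·e^(carry·T), with carry = (r + u) = 0.0421 + 0.0301 = 0.0722
F* = 1245.65 · e^(0.0722 × 36/365) = 1245.65 · e^0.00712110 = 1245.65 × 1.00714652 = $1254.5521
Market $1277.77 > fair $1254.5521: forward overpriced → cash-and-carry (buy spot, short the forward).
At maturity, profit = |F_mkt − F*| = |1277.77 − 1254.5521| = $23.22 per troy ounce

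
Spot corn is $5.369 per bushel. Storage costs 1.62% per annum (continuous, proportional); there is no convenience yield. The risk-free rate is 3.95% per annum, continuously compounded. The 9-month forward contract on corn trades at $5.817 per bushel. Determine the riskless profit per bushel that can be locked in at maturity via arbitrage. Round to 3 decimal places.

Fair forward: F* = S·e^(carry·T), with carry = (r + u) = 0.0395 + 0.0162 = 0.0557
F* = 5.369 · e^(0.0557 × 9/12) = 5.369 · e^0.041775 = 5.369 × 1.042660 = $5.5980
Market $5.817 > fair $5.5980: forward overpriced → cash-and-carry (buy spot, short the forward).
At maturity, profit = |F_mkt − F*| = |5.817 − 5.5980| = $0.219 per bushel

$0.219 per bushel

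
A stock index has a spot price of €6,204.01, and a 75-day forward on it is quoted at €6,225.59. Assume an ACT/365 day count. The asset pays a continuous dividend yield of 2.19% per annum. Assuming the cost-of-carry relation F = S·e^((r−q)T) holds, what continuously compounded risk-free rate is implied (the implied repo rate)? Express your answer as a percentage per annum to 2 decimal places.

From F = S·e^((r−q)T): (r − q) = ln(F/S)/T
ln(6225.59/6204.01) = ln(1.003478) = 0.003472
(r − q) = 0.003472 / (75/365) = 0.016897
r = ln(F/S)/T + q = 0.016897 + 0.0219 = 0.038797
r = 3.88%

3.88%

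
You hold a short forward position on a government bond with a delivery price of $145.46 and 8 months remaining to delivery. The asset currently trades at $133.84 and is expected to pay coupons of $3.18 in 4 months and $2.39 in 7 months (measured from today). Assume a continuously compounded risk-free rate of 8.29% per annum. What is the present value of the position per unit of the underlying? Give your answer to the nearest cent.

$9.17

PV(remaining coupons) I = 3.18·e^(−0.0829·4/12) + 2.39·e^(−0.0829·7/12) = 5.3705
Current forward F = (S − I)·e^(rT) = (133.84 − 5.3705)·e^(0.0829·8/12) = 128.4695 × 1.056822 = 135.7694
Value (long) = (F − K)·e^(−rT) = (135.7694 − 145.46) × 0.946233 = -9.1696
Short position value = −(long value) = $9.17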